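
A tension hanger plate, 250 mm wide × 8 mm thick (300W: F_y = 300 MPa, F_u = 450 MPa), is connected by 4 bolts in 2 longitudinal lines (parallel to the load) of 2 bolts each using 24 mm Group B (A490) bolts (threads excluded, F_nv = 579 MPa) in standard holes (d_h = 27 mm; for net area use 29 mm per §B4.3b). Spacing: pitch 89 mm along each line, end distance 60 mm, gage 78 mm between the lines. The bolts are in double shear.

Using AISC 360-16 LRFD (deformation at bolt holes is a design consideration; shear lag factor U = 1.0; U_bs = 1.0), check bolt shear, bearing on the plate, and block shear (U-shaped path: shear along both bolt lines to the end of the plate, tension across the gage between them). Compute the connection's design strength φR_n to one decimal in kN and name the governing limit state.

454.1 kN (block shear governs)

Bolt shear: A_b = π(24)²/4 = 452.39 mm². φR_n = 0.75 × 579 × 452.39 × 4 × 2 = 1571.6 kN.
Bearing (8 mm plate, F_u = 450 MPa): end bolts L_c = 60 − 27/2 = 46.5, R_n = min(1.2×46.5×8×450, 2.4×24×8×450) = 200.88 kN/bolt; interior L_c = 89 − 27 = 62, R_n = 207.36 kN/bolt. φR_n = 0.75 × (2×200.88 + 2×207.36) = 612.4 kN.
Block shear: shear path 2×[60+1×89] = 2×149 mm, A_gv = 2384, A_nv = 2×(149 − 1.5×29)×8 = 1688 mm²; tension across gage: (78 − 1×29)×8 = 392 mm². R_n = min(0.6×450×1688, 0.6×300×2384) + 1.0×450×392 = min(455.76, 429.12) + 176.4 = 605.52 kN. φR_n = 0.75 × 605.52 = 454.1 kN.
Governing: min(1571.6, 612.4, 454.1) = 454.1 kN → block shear.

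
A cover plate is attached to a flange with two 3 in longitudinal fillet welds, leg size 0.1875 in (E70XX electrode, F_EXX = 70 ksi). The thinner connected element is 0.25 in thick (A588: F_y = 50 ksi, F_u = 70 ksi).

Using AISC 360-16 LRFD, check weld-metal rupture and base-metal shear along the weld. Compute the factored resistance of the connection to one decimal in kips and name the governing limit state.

25.1 kips (weld metal governs)

Weld metal: throat = 0.707×0.1875 = 0.13256 in, L = 2×3 = 6 in. φR_n = 0.75 × 0.6 × 70 × 0.13256 × 6 = 25.1 kips.
Base metal shear (0.25 in plate): yield φR_n = 1.0×0.6×50×0.25×6 = 45.0 kips; rupture φR_n = 0.75×0.6×70×0.25×6 = 47.3 kips; take 45.0 kips (yield).
Governing: min(25.1, 45.0) = 25.1 kips → weld metal.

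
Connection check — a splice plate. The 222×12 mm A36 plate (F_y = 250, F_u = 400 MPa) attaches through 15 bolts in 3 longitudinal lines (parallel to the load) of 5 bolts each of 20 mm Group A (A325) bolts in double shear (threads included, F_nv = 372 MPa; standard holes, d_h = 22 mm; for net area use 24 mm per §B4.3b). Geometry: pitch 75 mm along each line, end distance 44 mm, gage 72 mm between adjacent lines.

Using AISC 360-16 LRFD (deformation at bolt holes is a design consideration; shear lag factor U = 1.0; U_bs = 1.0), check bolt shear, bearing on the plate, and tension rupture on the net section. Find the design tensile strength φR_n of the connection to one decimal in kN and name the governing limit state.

540.0 kN (net-section rupture governs)

Bolt shear: A_b = π(20)²/4 = 314.16 mm². φR_n = 0.75 × 372 × 314.16 × 15 × 2 = 2629.5 kN.
Bearing (12 mm plate, F_u = 400 MPa): end bolts L_c = 44 − 22/2 = 33, R_n = min(1.2×33×12×400, 2.4×20×12×400) = 190.08 kN/bolt; interior L_c = 75 − 22 = 53, R_n = 230.4 kN/bolt. φR_n = 0.75 × (3×190.08 + 12×230.4) = 2501.3 kN.
Tension rupture (net): A_n = (222 − 3×24)×12 = 1800 mm² (U = 1.0, A_e = A_n). φR_n = 0.75 × 400 × 1800 = 540.0 kN.
Governing: min(2629.5, 2501.3, 540.0) = 540.0 kN → net-section rupture.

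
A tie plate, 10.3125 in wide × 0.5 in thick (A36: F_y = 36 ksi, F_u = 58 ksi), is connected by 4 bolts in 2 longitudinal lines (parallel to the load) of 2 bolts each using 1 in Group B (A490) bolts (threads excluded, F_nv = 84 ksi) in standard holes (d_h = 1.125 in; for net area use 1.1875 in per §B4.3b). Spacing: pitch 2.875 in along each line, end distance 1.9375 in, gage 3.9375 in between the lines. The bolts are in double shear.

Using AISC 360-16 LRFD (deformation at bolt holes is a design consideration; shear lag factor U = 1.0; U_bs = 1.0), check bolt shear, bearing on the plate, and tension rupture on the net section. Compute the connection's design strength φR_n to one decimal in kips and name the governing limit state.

Bolt shear: A_b = π(1)²/4 = 0.7854 in². φR_n = 0.75 × 84 × 0.7854 × 4 × 2 = 395.8 kips.
Bearing (0.5 in plate, F_u = 58 ksi): end bolts L_c = 1.9375 − 1.125/2 = 1.375, R_n = min(1.2×1.375×0.5×58, 2.4×1×0.5×58) = 47.85 kips/bolt; interior L_c = 2.875 − 1.125 = 1.75, R_n = 60.9 kips/bolt. φR_n = 0.75 × (2×47.85 + 2×60.9) = 163.1 kips.
Tension rupture (net): A_n = (10.3125 − 2×1.1875)×0.5 = 3.9688 in² (U = 1.0, A_e = A_n). φR_n = 0.75 × 58 × 3.9688 = 172.6 kips.
Governing: min(395.8, 163.1, 172.6) = 163.1 kips → bearing.

163.1 kips (bearing governs)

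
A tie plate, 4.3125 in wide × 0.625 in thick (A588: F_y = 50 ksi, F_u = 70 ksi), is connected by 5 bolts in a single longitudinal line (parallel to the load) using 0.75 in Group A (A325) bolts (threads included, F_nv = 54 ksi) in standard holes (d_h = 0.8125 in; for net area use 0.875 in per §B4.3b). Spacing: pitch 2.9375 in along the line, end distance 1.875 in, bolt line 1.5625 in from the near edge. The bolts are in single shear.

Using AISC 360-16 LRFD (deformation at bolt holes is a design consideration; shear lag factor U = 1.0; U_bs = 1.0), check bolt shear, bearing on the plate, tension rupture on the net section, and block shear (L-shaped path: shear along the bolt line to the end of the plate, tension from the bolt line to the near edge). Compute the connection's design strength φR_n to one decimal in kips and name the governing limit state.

Bolt shear: A_b = π(0.75)²/4 = 0.44179 in². φR_n = 0.75 × 54 × 0.44179 × 5 × 1 = 89.5 kips.
Bearing (0.625 in plate, F_u = 70 ksi): end bolts L_c = 1.875 − 0.8125/2 = 1.46875, R_n = min(1.2×1.46875×0.625×70, 2.4×0.75×0.625×70) = 77.109 kips/bolt; interior L_c = 2.9375 − 0.8125 = 2.125, R_n = 78.75 kips/bolt. φR_n = 0.75 × (1×77.109 + 4×78.75) = 294.1 kips.
Tension rupture (net): A_n = (4.3125 − 1×0.875)×0.625 = 2.1484 in² (U = 1.0, A_e = A_n). φR_n = 0.75 × 70 × 2.1484 = 112.8 kips.
Block shear: shear path 1×[1.875+4×2.9375] = 1×13.625 in, A_gv = 8.5156, A_nv = 1×(13.625 − 4.5×0.875)×0.625 = 6.0547 in²; tension to near edge: (1.5625 − 0.5×0.875)×0.625 = 0.70313 in². R_n = min(0.6×70×6.0547, 0.6×50×8.5156) + 1.0×70×0.70313 = min(254.3, 255.47) + 49.219 = 303.52 kips. φR_n = 0.75 × 303.52 = 227.6 kips.
Governing: min(89.5, 294.1, 112.8, 227.6) = 89.5 kips → bolt shear.

89.5 kips (bolt shear governs)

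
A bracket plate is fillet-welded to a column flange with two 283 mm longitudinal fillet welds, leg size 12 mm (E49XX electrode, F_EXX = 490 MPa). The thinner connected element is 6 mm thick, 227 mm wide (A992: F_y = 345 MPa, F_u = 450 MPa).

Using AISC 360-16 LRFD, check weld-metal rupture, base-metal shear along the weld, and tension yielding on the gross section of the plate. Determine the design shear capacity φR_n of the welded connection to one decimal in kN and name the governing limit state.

422.9 kN (gross-section yield governs)

Weld metal: throat = 0.707×12 = 8.484 mm, L = 2×283 = 566 mm. φR_n = 0.75 × 0.6 × 490 × 8.484 × 566 = 1058.8 kN.
Base metal shear (6 mm plate): yield φR_n = 1.0×0.6×345×6×566 = 703.0 kN; rupture φR_n = 0.75×0.6×450×6×566 = 687.7 kN; take 687.7 kN (rupture).
Tension yield (gross): A_g = 227×6 = 1362 mm². φR_n = 0.90 × 345 × 1362 = 422.9 kN.
Governing: min(1058.8, 687.7, 422.9) = 422.9 kN → gross-section yield.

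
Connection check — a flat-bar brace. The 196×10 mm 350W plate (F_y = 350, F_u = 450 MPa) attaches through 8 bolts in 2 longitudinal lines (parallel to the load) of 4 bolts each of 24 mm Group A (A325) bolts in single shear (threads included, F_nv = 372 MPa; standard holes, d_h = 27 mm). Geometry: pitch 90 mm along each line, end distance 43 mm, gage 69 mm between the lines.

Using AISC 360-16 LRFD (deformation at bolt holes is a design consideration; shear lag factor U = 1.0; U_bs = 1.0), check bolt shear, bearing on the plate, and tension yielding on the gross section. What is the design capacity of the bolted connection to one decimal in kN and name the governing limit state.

617.4 kN (gross-section yield governs)

Bolt shear: A_b = π(24)²/4 = 452.39 mm². φR_n = 0.75 × 372 × 452.39 × 8 × 1 = 1009.7 kN.
Bearing (10 mm plate, F_u = 450 MPa): end bolts L_c = 43 − 27/2 = 29.5, R_n = min(1.2×29.5×10×450, 2.4×24×10×450) = 159.3 kN/bolt; interior L_c = 90 − 27 = 63, R_n = 259.2 kN/bolt. φR_n = 0.75 × (2×159.3 + 6×259.2) = 1405.4 kN.
Tension yield (gross): A_g = 196×10 = 1960 mm². φR_n = 0.90 × 350 × 1960 = 617.4 kN.
Governing: min(1009.7, 1405.4, 617.4) = 617.4 kN → gross-section yield.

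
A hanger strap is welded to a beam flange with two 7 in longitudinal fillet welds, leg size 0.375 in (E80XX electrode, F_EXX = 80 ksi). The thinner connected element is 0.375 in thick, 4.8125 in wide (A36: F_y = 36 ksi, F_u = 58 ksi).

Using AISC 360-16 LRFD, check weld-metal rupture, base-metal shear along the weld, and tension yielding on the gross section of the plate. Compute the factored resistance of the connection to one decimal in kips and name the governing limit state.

58.5 kips (gross-section yield governs)

Weld metal: throat = 0.707×0.375 = 0.26513 in, L = 2×7 = 14 in. φR_n = 0.75 × 0.6 × 80 × 0.26513 × 14 = 133.6 kips.
Base metal shear (0.375 in plate): yield φR_n = 1.0×0.6×36×0.375×14 = 113.4 kips; rupture φR_n = 0.75×0.6×58×0.375×14 = 137.0 kips; take 113.4 kips (yield).
Tension yield (gross): A_g = 4.8125×0.375 = 1.8047 in². φR_n = 0.90 × 36 × 1.8047 = 58.5 kips.
Governing: min(133.6, 113.4, 58.5) = 58.5 kips → gross-section yield.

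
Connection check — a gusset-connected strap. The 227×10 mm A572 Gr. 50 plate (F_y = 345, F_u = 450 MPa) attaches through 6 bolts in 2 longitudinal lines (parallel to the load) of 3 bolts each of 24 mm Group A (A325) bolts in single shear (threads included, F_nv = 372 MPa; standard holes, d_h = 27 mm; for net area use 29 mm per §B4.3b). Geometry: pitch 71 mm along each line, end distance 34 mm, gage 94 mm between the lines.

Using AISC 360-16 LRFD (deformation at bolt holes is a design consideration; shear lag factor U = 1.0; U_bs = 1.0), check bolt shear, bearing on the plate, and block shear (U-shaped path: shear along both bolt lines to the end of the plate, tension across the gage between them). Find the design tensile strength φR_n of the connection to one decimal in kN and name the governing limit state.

638.6 kN (block shear governs)

Bolt shear: A_b = π(24)²/4 = 452.39 mm². φR_n = 0.75 × 372 × 452.39 × 6 × 1 = 757.3 kN.
Bearing (10 mm plate, F_u = 450 MPa): end bolts L_c = 34 − 27/2 = 20.5, R_n = min(1.2×20.5×10×450, 2.4×24×10×450) = 110.7 kN/bolt; interior L_c = 71 − 27 = 44, R_n = 237.6 kN/bolt. φR_n = 0.75 × (2×110.7 + 4×237.6) = 878.9 kN.
Block shear: shear path 2×[34+2×71] = 2×176 mm, A_gv = 3520, A_nv = 2×(176 − 2.5×29)×10 = 2070 mm²; tension across gage: (94 − 1×29)×10 = 650 mm². R_n = min(0.6×450×2070, 0.6×345×3520) + 1.0×450×650 = min(558.9, 728.64) + 292.5 = 851.4 kN. φR_n = 0.75 × 851.4 = 638.6 kN.
Governing: min(757.3, 878.9, 638.6) = 638.6 kN → block shear.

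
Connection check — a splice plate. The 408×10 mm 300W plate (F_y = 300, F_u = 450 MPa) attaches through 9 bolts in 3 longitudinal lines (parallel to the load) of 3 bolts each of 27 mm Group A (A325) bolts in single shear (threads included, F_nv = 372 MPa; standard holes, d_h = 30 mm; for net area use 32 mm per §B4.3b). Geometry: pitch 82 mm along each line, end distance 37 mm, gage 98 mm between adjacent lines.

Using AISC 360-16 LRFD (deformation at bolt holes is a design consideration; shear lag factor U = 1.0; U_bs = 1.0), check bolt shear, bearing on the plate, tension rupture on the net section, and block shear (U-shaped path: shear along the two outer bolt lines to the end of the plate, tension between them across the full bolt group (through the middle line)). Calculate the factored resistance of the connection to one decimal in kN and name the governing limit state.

Bolt shear: A_b = π(27)²/4 = 572.56 mm². φR_n = 0.75 × 372 × 572.56 × 9 × 1 = 1437.7 kN.
Bearing (10 mm plate, F_u = 450 MPa): end bolts L_c = 37 − 30/2 = 22, R_n = min(1.2×22×10×450, 2.4×27×10×450) = 118.8 kN/bolt; interior L_c = 82 − 30 = 52, R_n = 280.8 kN/bolt. φR_n = 0.75 × (3×118.8 + 6×280.8) = 1530.9 kN.
Tension rupture (net): A_n = (408 − 3×32)×10 = 3120 mm² (U = 1.0, A_e = A_n). φR_n = 0.75 × 450 × 3120 = 1053.0 kN.
Block shear: shear path 2×[37+2×82] = 2×201 mm, A_gv = 4020, A_nv = 2×(201 − 2.5×32)×10 = 2420 mm²; tension across gage: (196 − 2×32)×10 = 1320 mm². R_n = min(0.6×450×2420, 0.6×300×4020) + 1.0×450×1320 = min(653.4, 723.6) + 594 = 1247.4 kN. φR_n = 0.75 × 1247.4 = 935.6 kN.
Governing: min(1437.7, 1530.9, 1053.0, 935.6) = 935.6 kN → block shear.

935.6 kN (block shear governs)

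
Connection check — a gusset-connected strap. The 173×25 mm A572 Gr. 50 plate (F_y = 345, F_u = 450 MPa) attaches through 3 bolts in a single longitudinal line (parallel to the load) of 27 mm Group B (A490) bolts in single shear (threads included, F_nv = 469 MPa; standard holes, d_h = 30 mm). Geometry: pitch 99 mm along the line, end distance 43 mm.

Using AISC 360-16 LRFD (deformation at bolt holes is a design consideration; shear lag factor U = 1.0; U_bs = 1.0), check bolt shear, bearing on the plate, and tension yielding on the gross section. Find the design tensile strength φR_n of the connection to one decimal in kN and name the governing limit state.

Bolt shear: A_b = π(27)²/4 = 572.56 mm². φR_n = 0.75 × 469 × 572.56 × 3 × 1 = 604.2 kN.
Bearing (25 mm plate, F_u = 450 MPa): end bolts L_c = 43 − 30/2 = 28, R_n = min(1.2×28×25×450, 2.4×27×25×450) = 378 kN/bolt; interior L_c = 99 − 30 = 69, R_n = 729 kN/bolt. φR_n = 0.75 × (1×378 + 2×729) = 1377.0 kN.
Tension yield (gross): A_g = 173×25 = 4325 mm². φR_n = 0.90 × 345 × 4325 = 1342.9 kN.
Governing: min(604.2, 1377.0, 1342.9) = 604.2 kN → bolt shear.

604.2 kN (bolt shear governs)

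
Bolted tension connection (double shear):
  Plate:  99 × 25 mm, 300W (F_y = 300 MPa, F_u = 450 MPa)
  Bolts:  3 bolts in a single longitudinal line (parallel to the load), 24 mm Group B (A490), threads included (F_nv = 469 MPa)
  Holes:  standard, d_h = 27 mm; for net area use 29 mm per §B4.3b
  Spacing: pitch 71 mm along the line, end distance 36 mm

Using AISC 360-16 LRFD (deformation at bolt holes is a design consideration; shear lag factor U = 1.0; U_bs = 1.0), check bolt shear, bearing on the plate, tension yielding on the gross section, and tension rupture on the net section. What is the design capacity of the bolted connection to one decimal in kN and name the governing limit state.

590.6 kN (net-section rupture governs)

Bolt shear: A_b = π(24)²/4 = 452.39 mm². φR_n = 0.75 × 469 × 452.39 × 3 × 2 = 954.8 kN.
Bearing (25 mm plate, F_u = 450 MPa): end bolts L_c = 36 − 27/2 = 22.5, R_n = min(1.2×22.5×25×450, 2.4×24×25×450) = 303.75 kN/bolt; interior L_c = 71 − 27 = 44, R_n = 594 kN/bolt. φR_n = 0.75 × (1×303.75 + 2×594) = 1118.8 kN.
Tension yield (gross): A_g = 99×25 = 2475 mm². φR_n = 0.90 × 300 × 2475 = 668.3 kN.
Tension rupture (net): A_n = (99 − 1×29)×25 = 1750 mm² (U = 1.0, A_e = A_n). φR_n = 0.75 × 450 × 1750 = 590.6 kN.
Governing: min(954.8, 1118.8, 668.3, 590.6) = 590.6 kN → net-section rupture.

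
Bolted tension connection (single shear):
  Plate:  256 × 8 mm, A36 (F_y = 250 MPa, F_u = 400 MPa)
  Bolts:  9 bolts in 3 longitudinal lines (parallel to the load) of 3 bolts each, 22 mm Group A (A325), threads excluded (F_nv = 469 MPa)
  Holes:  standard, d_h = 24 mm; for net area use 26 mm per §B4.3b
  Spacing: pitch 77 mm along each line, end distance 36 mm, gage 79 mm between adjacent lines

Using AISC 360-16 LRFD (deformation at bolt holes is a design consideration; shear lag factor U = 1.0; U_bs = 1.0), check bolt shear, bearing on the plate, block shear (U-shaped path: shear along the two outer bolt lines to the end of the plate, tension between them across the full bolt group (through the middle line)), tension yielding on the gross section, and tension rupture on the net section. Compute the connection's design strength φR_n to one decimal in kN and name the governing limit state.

Bolt shear: A_b = π(22)²/4 = 380.13 mm². φR_n = 0.75 × 469 × 380.13 × 9 × 1 = 1203.4 kN.
Bearing (8 mm plate, F_u = 400 MPa): end bolts L_c = 36 − 24/2 = 24, R_n = min(1.2×24×8×400, 2.4×22×8×400) = 92.16 kN/bolt; interior L_c = 77 − 24 = 53, R_n = 168.96 kN/bolt. φR_n = 0.75 × (3×92.16 + 6×168.96) = 967.7 kN.
Block shear: shear path 2×[36+2×77] = 2×190 mm, A_gv = 3040, A_nv = 2×(190 − 2.5×26)×8 = 2000 mm²; tension across gage: (158 − 2×26)×8 = 848 mm². R_n = min(0.6×400×2000, 0.6×250×3040) + 1.0×400×848 = min(480, 456) + 339.2 = 795.2 kN. φR_n = 0.75 × 795.2 = 596.4 kN.
Tension yield (gross): A_g = 256×8 = 2048 mm². φR_n = 0.90 × 250 × 2048 = 460.8 kN.
Tension rupture (net): A_n = (256 − 3×26)×8 = 1424 mm² (U = 1.0, A_e = A_n). φR_n = 0.75 × 400 × 1424 = 427.2 kN.
Governing: min(1203.4, 967.7, 596.4, 460.8, 427.2) = 427.2 kN → net-section rupture.

427.2 kN (net-section rupture governs)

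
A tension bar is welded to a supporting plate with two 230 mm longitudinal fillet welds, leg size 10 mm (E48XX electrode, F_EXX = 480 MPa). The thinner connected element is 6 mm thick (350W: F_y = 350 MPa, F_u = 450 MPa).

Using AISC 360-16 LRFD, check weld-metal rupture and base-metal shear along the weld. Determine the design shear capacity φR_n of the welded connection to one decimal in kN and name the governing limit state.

558.9 kN (base-metal shear governs)

Weld metal: throat = 0.707×10 = 7.07 mm, L = 2×230 = 460 mm. φR_n = 0.75 × 0.6 × 480 × 7.07 × 460 = 702.5 kN.
Base metal shear (6 mm plate): yield φR_n = 1.0×0.6×350×6×460 = 579.6 kN; rupture φR_n = 0.75×0.6×450×6×460 = 558.9 kN; take 558.9 kN (rupture).
Governing: min(702.5, 558.9) = 558.9 kN → base-metal shear.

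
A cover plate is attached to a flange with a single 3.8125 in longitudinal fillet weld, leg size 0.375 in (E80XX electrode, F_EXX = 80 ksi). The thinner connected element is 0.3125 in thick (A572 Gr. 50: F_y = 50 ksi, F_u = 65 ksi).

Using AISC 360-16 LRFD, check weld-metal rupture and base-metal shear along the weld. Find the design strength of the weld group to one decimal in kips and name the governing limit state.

34.8 kips (base-metal shear governs)

Weld metal: throat = 0.707×0.375 = 0.26513 in, L = 3.8125 in. φR_n = 0.75 × 0.6 × 80 × 0.26513 × 3.8125 = 36.4 kips.
Base metal shear (0.3125 in plate): yield φR_n = 1.0×0.6×50×0.3125×3.8125 = 35.7 kips; rupture φR_n = 0.75×0.6×65×0.3125×3.8125 = 34.8 kips; take 34.8 kips (rupture).
Governing: min(36.4, 34.8) = 34.8 kips → base-metal shear.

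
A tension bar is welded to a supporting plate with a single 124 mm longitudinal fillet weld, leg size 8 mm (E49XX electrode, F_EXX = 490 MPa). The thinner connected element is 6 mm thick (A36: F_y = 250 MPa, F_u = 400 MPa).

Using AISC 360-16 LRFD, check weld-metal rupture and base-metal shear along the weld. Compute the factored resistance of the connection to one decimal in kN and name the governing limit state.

Weld metal: throat = 0.707×8 = 5.656 mm, L = 124 mm. φR_n = 0.75 × 0.6 × 490 × 5.656 × 124 = 154.6 kN.
Base metal shear (6 mm plate): yield φR_n = 1.0×0.6×250×6×124 = 111.6 kN; rupture φR_n = 0.75×0.6×400×6×124 = 133.9 kN; take 111.6 kN (yield).
Governing: min(154.6, 111.6) = 111.6 kN → base-metal shear.

111.6 kN (base-metal shear governs)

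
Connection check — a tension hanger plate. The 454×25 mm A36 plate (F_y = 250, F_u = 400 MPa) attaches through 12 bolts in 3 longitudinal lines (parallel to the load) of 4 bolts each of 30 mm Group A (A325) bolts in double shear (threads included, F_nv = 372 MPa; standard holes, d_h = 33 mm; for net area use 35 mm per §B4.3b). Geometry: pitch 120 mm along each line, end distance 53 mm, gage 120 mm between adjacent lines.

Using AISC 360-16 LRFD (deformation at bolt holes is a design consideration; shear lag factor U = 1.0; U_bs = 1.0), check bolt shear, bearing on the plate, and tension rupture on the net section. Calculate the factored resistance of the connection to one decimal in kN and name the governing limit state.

2617.5 kN (net-section rupture governs)

Bolt shear: A_b = π(30)²/4 = 706.86 mm². φR_n = 0.75 × 372 × 706.86 × 12 × 2 = 4733.1 kN.
Bearing (25 mm plate, F_u = 400 MPa): end bolts L_c = 53 − 33/2 = 36.5, R_n = min(1.2×36.5×25×400, 2.4×30×25×400) = 438 kN/bolt; interior L_c = 120 − 33 = 87, R_n = 720 kN/bolt. φR_n = 0.75 × (3×438 + 9×720) = 5845.5 kN.
Tension rupture (net): A_n = (454 − 3×35)×25 = 8725 mm² (U = 1.0, A_e = A_n). φR_n = 0.75 × 400 × 8725 = 2617.5 kN.
Governing: min(4733.1, 5845.5, 2617.5) = 2617.5 kN → net-section rupture.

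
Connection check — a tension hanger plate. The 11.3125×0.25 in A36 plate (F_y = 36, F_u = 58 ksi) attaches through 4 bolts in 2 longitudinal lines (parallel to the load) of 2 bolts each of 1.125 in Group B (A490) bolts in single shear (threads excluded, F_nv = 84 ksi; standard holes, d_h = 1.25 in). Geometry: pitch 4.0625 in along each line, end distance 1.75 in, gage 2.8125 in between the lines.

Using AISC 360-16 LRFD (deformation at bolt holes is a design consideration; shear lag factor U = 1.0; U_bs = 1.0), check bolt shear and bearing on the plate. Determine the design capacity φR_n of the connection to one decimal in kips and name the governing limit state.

Bolt shear: A_b = π(1.125)²/4 = 0.99402 in². φR_n = 0.75 × 84 × 0.99402 × 4 × 1 = 250.5 kips.
Bearing (0.25 in plate, F_u = 58 ksi): end bolts L_c = 1.75 − 1.25/2 = 1.125, R_n = min(1.2×1.125×0.25×58, 2.4×1.125×0.25×58) = 19.575 kips/bolt; interior L_c = 4.0625 − 1.25 = 2.8125, R_n = 39.15 kips/bolt. φR_n = 0.75 × (2×19.575 + 2×39.15) = 88.1 kips.
Governing: min(250.5, 88.1) = 88.1 kips → bearing.

88.1 kips (bearing governs)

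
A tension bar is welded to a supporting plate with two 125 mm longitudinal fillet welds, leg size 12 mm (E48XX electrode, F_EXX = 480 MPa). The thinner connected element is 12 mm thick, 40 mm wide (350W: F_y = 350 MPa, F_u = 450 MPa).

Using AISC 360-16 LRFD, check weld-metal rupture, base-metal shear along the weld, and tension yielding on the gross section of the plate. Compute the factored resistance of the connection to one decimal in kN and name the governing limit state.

151.2 kN (gross-section yield governs)

Weld metal: throat = 0.707×12 = 8.484 mm, L = 2×125 = 250 mm. φR_n = 0.75 × 0.6 × 480 × 8.484 × 250 = 458.1 kN.
Base metal shear (12 mm plate): yield φR_n = 1.0×0.6×350×12×250 = 630.0 kN; rupture φR_n = 0.75×0.6×450×12×250 = 607.5 kN; take 607.5 kN (rupture).
Tension yield (gross): A_g = 40×12 = 480 mm². φR_n = 0.90 × 350 × 480 = 151.2 kN.
Governing: min(458.1, 607.5, 151.2) = 151.2 kN → gross-section yield.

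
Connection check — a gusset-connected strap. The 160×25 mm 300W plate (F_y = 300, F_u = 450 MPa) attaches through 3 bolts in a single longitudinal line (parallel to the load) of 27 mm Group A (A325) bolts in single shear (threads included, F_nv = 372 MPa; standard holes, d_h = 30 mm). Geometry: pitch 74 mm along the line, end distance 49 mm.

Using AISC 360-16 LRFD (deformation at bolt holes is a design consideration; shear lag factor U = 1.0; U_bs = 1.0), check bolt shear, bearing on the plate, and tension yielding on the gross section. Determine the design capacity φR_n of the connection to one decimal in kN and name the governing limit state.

Bolt shear: A_b = π(27)²/4 = 572.56 mm². φR_n = 0.75 × 372 × 572.56 × 3 × 1 = 479.2 kN.
Bearing (25 mm plate, F_u = 450 MPa): end bolts L_c = 49 − 30/2 = 34, R_n = min(1.2×34×25×450, 2.4×27×25×450) = 459 kN/bolt; interior L_c = 74 − 30 = 44, R_n = 594 kN/bolt. φR_n = 0.75 × (1×459 + 2×594) = 1235.3 kN.
Tension yield (gross): A_g = 160×25 = 4000 mm². φR_n = 0.90 × 300 × 4000 = 1080.0 kN.
Governing: min(479.2, 1235.3, 1080.0) = 479.2 kN → bolt shear.

479.2 kN (bolt shear governs)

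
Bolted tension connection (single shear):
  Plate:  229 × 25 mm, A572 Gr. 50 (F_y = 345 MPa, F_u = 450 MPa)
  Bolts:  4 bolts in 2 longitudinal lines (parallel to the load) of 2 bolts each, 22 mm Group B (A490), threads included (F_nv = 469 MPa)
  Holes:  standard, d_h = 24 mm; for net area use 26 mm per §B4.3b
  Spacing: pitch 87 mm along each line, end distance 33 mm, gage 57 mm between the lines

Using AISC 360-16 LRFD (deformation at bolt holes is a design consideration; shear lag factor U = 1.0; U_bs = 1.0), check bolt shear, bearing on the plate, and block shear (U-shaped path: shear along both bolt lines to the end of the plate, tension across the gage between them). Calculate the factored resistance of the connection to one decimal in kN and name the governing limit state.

534.8 kN (bolt shear governs)

Bolt shear: A_b = π(22)²/4 = 380.13 mm². φR_n = 0.75 × 469 × 380.13 × 4 × 1 = 534.8 kN.
Bearing (25 mm plate, F_u = 450 MPa): end bolts L_c = 33 − 24/2 = 21, R_n = min(1.2×21×25×450, 2.4×22×25×450) = 283.5 kN/bolt; interior L_c = 87 − 24 = 63, R_n = 594 kN/bolt. φR_n = 0.75 × (2×283.5 + 2×594) = 1316.3 kN.
Block shear: shear path 2×[33+1×87] = 2×120 mm, A_gv = 6000, A_nv = 2×(120 − 1.5×26)×25 = 4050 mm²; tension across gage: (57 − 1×26)×25 = 775 mm². R_n = min(0.6×450×4050, 0.6×345×6000) + 1.0×450×775 = min(1093.5, 1242) + 348.75 = 1442.3 kN. φR_n = 0.75 × 1442.3 = 1081.7 kN.
Governing: min(534.8, 1316.3, 1081.7) = 534.8 kN → bolt shear.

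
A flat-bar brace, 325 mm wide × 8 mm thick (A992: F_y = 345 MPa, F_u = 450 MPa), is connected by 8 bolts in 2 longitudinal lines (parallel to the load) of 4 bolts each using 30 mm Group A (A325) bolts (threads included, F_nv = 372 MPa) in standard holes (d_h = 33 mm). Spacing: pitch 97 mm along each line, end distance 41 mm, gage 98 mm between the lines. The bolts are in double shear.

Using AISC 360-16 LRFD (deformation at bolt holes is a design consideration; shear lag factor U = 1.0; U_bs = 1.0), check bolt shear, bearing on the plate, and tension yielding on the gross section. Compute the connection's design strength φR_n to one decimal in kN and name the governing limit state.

Bolt shear: A_b = π(30)²/4 = 706.86 mm². φR_n = 0.75 × 372 × 706.86 × 8 × 2 = 3155.4 kN.
Bearing (8 mm plate, F_u = 450 MPa): end bolts L_c = 41 − 33/2 = 24.5, R_n = min(1.2×24.5×8×450, 2.4×30×8×450) = 105.84 kN/bolt; interior L_c = 97 − 33 = 64, R_n = 259.2 kN/bolt. φR_n = 0.75 × (2×105.84 + 6×259.2) = 1325.2 kN.
Tension yield (gross): A_g = 325×8 = 2600 mm². φR_n = 0.90 × 345 × 2600 = 807.3 kN.
Governing: min(3155.4, 1325.2, 807.3) = 807.3 kN → gross-section yield.

807.3 kN (gross-section yield governs)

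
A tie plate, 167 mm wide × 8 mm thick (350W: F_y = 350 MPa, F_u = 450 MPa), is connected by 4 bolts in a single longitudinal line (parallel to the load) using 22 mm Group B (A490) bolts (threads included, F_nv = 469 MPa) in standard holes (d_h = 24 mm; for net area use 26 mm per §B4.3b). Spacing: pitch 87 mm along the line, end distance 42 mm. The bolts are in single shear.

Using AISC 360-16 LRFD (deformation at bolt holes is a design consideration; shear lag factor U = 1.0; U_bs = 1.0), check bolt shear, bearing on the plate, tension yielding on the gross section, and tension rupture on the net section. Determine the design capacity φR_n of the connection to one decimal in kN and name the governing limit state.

380.7 kN (net-section rupture governs)

Bolt shear: A_b = π(22)²/4 = 380.13 mm². φR_n = 0.75 × 469 × 380.13 × 4 × 1 = 534.8 kN.
Bearing (8 mm plate, F_u = 450 MPa): end bolts L_c = 42 − 24/2 = 30, R_n = min(1.2×30×8×450, 2.4×22×8×450) = 129.6 kN/bolt; interior L_c = 87 − 24 = 63, R_n = 190.08 kN/bolt. φR_n = 0.75 × (1×129.6 + 3×190.08) = 524.9 kN.
Tension yield (gross): A_g = 167×8 = 1336 mm². φR_n = 0.90 × 350 × 1336 = 420.8 kN.
Tension rupture (net): A_n = (167 − 1×26)×8 = 1128 mm² (U = 1.0, A_e = A_n). φR_n = 0.75 × 450 × 1128 = 380.7 kN.
Governing: min(534.8, 524.9, 420.8, 380.7) = 380.7 kN → net-section rupture.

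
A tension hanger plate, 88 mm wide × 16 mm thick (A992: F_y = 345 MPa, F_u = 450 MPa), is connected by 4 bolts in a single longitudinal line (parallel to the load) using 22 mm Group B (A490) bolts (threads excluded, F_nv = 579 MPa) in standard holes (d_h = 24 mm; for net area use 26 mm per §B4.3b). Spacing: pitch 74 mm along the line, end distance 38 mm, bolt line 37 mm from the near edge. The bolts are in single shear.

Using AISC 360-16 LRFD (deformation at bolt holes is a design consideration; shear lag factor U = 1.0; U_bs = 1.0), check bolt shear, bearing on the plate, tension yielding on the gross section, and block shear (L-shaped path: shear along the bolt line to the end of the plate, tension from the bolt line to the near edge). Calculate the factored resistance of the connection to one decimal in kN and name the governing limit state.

Bolt shear: A_b = π(22)²/4 = 380.13 mm². φR_n = 0.75 × 579 × 380.13 × 4 × 1 = 660.3 kN.
Bearing (16 mm plate, F_u = 450 MPa): end bolts L_c = 38 − 24/2 = 26, R_n = min(1.2×26×16×450, 2.4×22×16×450) = 224.64 kN/bolt; interior L_c = 74 − 24 = 50, R_n = 380.16 kN/bolt. φR_n = 0.75 × (1×224.64 + 3×380.16) = 1023.8 kN.
Tension yield (gross): A_g = 88×16 = 1408 mm². φR_n = 0.90 × 345 × 1408 = 437.2 kN.
Block shear: shear path 1×[38+3×74] = 1×260 mm, A_gv = 4160, A_nv = 1×(260 − 3.5×26)×16 = 2704 mm²; tension to near edge: (37 − 0.5×26)×16 = 384 mm². R_n = min(0.6×450×2704, 0.6×345×4160) + 1.0×450×384 = min(730.08, 861.12) + 172.8 = 902.88 kN. φR_n = 0.75 × 902.88 = 677.2 kN.
Governing: min(660.3, 1023.8, 437.2, 677.2) = 437.2 kN → gross-section yield.

437.2 kN (gross-section yield governs)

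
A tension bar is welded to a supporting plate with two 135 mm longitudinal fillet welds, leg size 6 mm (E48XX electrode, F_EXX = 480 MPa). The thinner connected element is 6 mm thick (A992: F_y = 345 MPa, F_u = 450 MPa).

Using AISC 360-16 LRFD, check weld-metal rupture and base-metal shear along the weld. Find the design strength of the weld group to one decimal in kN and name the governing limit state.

Weld metal: throat = 0.707×6 = 4.242 mm, L = 2×135 = 270 mm. φR_n = 0.75 × 0.6 × 480 × 4.242 × 270 = 247.4 kN.
Base metal shear (6 mm plate): yield φR_n = 1.0×0.6×345×6×270 = 335.3 kN; rupture φR_n = 0.75×0.6×450×6×270 = 328.1 kN; take 328.1 kN (rupture).
Governing: min(247.4, 328.1) = 247.4 kN → weld metal.

247.4 kN (weld metal governs)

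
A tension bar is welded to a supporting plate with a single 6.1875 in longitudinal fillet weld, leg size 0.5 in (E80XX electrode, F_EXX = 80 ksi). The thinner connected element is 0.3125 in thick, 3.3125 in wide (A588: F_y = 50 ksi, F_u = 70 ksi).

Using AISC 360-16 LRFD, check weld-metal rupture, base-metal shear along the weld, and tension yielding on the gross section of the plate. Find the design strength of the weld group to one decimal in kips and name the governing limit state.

46.6 kips (gross-section yield governs)

Weld metal: throat = 0.707×0.5 = 0.3535 in, L = 6.1875 in. φR_n = 0.75 × 0.6 × 80 × 0.3535 × 6.1875 = 78.7 kips.
Base metal shear (0.3125 in plate): yield φR_n = 1.0×0.6×50×0.3125×6.1875 = 58.0 kips; rupture φR_n = 0.75×0.6×70×0.3125×6.1875 = 60.9 kips; take 58.0 kips (yield).
Tension yield (gross): A_g = 3.3125×0.3125 = 1.0352 in². φR_n = 0.90 × 50 × 1.0352 = 46.6 kips.
Governing: min(78.7, 58.0, 46.6) = 46.6 kips → gross-section yield.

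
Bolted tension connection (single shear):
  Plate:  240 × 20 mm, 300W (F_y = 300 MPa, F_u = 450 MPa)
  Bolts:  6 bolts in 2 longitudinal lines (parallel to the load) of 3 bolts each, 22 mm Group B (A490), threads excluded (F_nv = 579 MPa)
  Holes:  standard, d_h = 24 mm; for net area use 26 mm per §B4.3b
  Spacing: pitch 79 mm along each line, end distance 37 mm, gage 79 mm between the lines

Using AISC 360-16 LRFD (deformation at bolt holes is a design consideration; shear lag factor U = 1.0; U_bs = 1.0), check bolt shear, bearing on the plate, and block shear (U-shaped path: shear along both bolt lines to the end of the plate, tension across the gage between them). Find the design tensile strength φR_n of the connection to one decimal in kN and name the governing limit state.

Bolt shear: A_b = π(22)²/4 = 380.13 mm². φR_n = 0.75 × 579 × 380.13 × 6 × 1 = 990.4 kN.
Bearing (20 mm plate, F_u = 450 MPa): end bolts L_c = 37 − 24/2 = 25, R_n = min(1.2×25×20×450, 2.4×22×20×450) = 270 kN/bolt; interior L_c = 79 − 24 = 55, R_n = 475.2 kN/bolt. φR_n = 0.75 × (2×270 + 4×475.2) = 1830.6 kN.
Block shear: shear path 2×[37+2×79] = 2×195 mm, A_gv = 7800, A_nv = 2×(195 − 2.5×26)×20 = 5200 mm²; tension across gage: (79 − 1×26)×20 = 1060 mm². R_n = min(0.6×450×5200, 0.6×300×7800) + 1.0×450×1060 = min(1404, 1404) + 477 = 1881 kN. φR_n = 0.75 × 1881 = 1410.8 kN.
Governing: min(990.4, 1830.6, 1410.8) = 990.4 kN → bolt shear.

990.4 kN (bolt shear governs)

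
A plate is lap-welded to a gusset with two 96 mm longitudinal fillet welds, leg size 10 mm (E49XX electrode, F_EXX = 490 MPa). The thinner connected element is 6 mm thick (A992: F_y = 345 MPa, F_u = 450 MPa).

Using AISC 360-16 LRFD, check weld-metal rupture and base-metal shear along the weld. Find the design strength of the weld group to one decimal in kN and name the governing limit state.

233.3 kN (base-metal shear governs)

Weld metal: throat = 0.707×10 = 7.07 mm, L = 2×96 = 192 mm. φR_n = 0.75 × 0.6 × 490 × 7.07 × 192 = 299.3 kN.
Base metal shear (6 mm plate): yield φR_n = 1.0×0.6×345×6×192 = 238.5 kN; rupture φR_n = 0.75×0.6×450×6×192 = 233.3 kN; take 233.3 kN (rupture).
Governing: min(299.3, 233.3) = 233.3 kN → base-metal shear.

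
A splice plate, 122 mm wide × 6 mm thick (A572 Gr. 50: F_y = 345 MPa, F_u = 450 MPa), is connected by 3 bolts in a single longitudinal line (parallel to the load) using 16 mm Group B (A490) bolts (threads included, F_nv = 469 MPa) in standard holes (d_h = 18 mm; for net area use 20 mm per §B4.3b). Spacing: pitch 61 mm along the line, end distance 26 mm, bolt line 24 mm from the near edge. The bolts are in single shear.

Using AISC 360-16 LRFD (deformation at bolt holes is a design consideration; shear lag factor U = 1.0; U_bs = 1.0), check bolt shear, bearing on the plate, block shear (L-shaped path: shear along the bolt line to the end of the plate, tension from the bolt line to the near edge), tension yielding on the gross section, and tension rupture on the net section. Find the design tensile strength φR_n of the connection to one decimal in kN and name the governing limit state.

Bolt shear: A_b = π(16)²/4 = 201.06 mm². φR_n = 0.75 × 469 × 201.06 × 3 × 1 = 212.2 kN.
Bearing (6 mm plate, F_u = 450 MPa): end bolts L_c = 26 − 18/2 = 17, R_n = min(1.2×17×6×450, 2.4×16×6×450) = 55.08 kN/bolt; interior L_c = 61 − 18 = 43, R_n = 103.68 kN/bolt. φR_n = 0.75 × (1×55.08 + 2×103.68) = 196.8 kN.
Block shear: shear path 1×[26+2×61] = 1×148 mm, A_gv = 888, A_nv = 1×(148 − 2.5×20)×6 = 588 mm²; tension to near edge: (24 − 0.5×20)×6 = 84 mm². R_n = min(0.6×450×588, 0.6×345×888) + 1.0×450×84 = min(158.76, 183.82) + 37.8 = 196.56 kN. φR_n = 0.75 × 196.56 = 147.4 kN.
Tension yield (gross): A_g = 122×6 = 732 mm². φR_n = 0.90 × 345 × 732 = 227.3 kN.
Tension rupture (net): A_n = (122 − 1×20)×6 = 612 mm² (U = 1.0, A_e = A_n). φR_n = 0.75 × 450 × 612 = 206.6 kN.
Governing: min(212.2, 196.8, 147.4, 227.3, 206.6) = 147.4 kN → block shear.

147.4 kN (block shear governs)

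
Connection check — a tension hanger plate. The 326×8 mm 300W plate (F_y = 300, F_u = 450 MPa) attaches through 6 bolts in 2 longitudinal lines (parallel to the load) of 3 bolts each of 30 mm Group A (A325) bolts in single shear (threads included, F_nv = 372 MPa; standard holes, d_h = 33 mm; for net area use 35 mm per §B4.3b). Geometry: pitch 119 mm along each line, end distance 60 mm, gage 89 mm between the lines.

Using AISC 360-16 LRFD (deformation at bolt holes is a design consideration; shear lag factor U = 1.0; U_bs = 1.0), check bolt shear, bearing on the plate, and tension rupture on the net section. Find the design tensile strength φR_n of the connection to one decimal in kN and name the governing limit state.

Bolt shear: A_b = π(30)²/4 = 706.86 mm². φR_n = 0.75 × 372 × 706.86 × 6 × 1 = 1183.3 kN.
Bearing (8 mm plate, F_u = 450 MPa): end bolts L_c = 60 − 33/2 = 43.5, R_n = min(1.2×43.5×8×450, 2.4×30×8×450) = 187.92 kN/bolt; interior L_c = 119 − 33 = 86, R_n = 259.2 kN/bolt. φR_n = 0.75 × (2×187.92 + 4×259.2) = 1059.5 kN.
Tension rupture (net): A_n = (326 − 2×35)×8 = 2048 mm² (U = 1.0, A_e = A_n). φR_n = 0.75 × 450 × 2048 = 691.2 kN.
Governing: min(1183.3, 1059.5, 691.2) = 691.2 kN → net-section rupture.

691.2 kN (net-section rupture governs)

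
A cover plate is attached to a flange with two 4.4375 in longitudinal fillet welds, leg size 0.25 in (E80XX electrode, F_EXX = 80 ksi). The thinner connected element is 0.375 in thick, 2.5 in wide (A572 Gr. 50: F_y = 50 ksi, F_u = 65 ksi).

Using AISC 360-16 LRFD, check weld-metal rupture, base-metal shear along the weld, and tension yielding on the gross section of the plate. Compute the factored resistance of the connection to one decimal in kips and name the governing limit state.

42.2 kips (gross-section yield governs)

Weld metal: throat = 0.707×0.25 = 0.17675 in, L = 2×4.4375 = 8.875 in. φR_n = 0.75 × 0.6 × 80 × 0.17675 × 8.875 = 56.5 kips.
Base metal shear (0.375 in plate): yield φR_n = 1.0×0.6×50×0.375×8.875 = 99.8 kips; rupture φR_n = 0.75×0.6×65×0.375×8.875 = 97.3 kips; take 97.3 kips (rupture).
Tension yield (gross): A_g = 2.5×0.375 = 0.9375 in². φR_n = 0.90 × 50 × 0.9375 = 42.2 kips.
Governing: min(56.5, 97.3, 42.2) = 42.2 kips → gross-section yield.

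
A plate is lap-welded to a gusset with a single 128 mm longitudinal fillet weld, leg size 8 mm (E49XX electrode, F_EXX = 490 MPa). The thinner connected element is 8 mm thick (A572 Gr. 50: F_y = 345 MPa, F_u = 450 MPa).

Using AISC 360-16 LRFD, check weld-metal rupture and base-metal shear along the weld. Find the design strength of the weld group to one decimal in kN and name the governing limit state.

159.6 kN (weld metal governs)

Weld metal: throat = 0.707×8 = 5.656 mm, L = 128 mm. φR_n = 0.75 × 0.6 × 490 × 5.656 × 128 = 159.6 kN.
Base metal shear (8 mm plate): yield φR_n = 1.0×0.6×345×8×128 = 212.0 kN; rupture φR_n = 0.75×0.6×450×8×128 = 207.4 kN; take 207.4 kN (rupture).
Governing: min(159.6, 207.4) = 159.6 kN → weld metal.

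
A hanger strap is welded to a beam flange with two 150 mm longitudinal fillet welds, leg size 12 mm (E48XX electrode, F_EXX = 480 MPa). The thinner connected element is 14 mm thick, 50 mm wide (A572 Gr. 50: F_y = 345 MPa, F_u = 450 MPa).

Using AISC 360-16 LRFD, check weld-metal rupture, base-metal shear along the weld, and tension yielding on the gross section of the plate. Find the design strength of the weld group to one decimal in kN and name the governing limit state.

Weld metal: throat = 0.707×12 = 8.484 mm, L = 2×150 = 300 mm. φR_n = 0.75 × 0.6 × 480 × 8.484 × 300 = 549.8 kN.
Base metal shear (14 mm plate): yield φR_n = 1.0×0.6×345×14×300 = 869.4 kN; rupture φR_n = 0.75×0.6×450×14×300 = 850.5 kN; take 850.5 kN (rupture).
Tension yield (gross): A_g = 50×14 = 700 mm². φR_n = 0.90 × 345 × 700 = 217.4 kN.
Governing: min(549.8, 850.5, 217.4) = 217.4 kN → gross-section yield.

217.4 kN (gross-section yield governs)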